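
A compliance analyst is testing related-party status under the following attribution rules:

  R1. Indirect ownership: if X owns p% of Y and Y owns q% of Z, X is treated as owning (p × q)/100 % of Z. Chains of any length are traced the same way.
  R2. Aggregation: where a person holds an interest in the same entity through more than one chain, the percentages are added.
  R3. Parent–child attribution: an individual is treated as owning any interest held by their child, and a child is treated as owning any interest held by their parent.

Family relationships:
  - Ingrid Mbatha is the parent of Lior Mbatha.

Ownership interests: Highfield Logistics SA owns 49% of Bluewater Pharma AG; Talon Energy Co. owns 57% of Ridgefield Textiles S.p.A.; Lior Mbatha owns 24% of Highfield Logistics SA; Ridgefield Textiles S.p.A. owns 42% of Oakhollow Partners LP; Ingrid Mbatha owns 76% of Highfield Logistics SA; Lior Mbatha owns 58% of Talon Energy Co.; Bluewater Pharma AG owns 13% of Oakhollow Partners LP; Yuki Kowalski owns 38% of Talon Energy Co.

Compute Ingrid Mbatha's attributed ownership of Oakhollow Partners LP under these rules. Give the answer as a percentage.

By parent–child attribution (R3), Ingrid Mbatha is treated as also owning Lior Mbatha's interest in Highfield Logistics SA, giving 76% + 24% = 100%.
By parent–child attribution (R3), Ingrid Mbatha is treated as owning Lior Mbatha's 58% interest in Talon Energy Co.
Chain via Highfield Logistics SA → Bluewater Pharma AG (R1): 100% × 49% × 13% = 6.37% of Oakhollow Partners LP.
Chain via Talon Energy Co. → Ridgefield Textiles S.p.A. (R1): 58% × 57% × 42% = 13.8852% of Oakhollow Partners LP.
Aggregating (R2): 6.37% + 13.8852% = 20.2552%.

20.2552%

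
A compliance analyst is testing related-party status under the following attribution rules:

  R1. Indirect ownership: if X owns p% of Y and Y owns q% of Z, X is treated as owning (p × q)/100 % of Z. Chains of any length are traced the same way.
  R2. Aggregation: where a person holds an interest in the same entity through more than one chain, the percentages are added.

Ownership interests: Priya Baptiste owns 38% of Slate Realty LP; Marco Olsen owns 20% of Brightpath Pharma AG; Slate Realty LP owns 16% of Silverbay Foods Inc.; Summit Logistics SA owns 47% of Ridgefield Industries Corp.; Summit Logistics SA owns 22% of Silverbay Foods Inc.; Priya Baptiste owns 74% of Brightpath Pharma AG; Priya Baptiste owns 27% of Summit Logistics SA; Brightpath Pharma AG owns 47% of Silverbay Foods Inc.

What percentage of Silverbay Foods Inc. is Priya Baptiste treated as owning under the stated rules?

Chain via Brightpath Pharma AG (R1): 74% × 47% = 34.78% of Silverbay Foods Inc.
Chain via Summit Logistics SA (R1): 27% × 22% = 5.94% of Silverbay Foods Inc.
Chain via Slate Realty LP (R1): 38% × 16% = 6.08% of Silverbay Foods Inc.
Aggregating (R2): 34.78% + 5.94% + 6.08% = 46.8%.

46.8%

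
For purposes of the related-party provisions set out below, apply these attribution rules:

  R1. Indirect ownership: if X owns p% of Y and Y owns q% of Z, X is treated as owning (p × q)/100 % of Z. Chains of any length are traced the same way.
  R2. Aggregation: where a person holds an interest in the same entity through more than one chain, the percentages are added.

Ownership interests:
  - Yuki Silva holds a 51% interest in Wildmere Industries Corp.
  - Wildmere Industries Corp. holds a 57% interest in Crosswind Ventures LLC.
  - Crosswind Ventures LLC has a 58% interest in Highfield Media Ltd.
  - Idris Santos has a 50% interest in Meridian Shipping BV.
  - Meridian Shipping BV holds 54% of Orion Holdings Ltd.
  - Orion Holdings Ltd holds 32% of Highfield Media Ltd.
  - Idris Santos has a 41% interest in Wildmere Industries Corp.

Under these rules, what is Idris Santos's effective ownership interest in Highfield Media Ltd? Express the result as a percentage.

22.1946%

Chain via Meridian Shipping BV → Orion Holdings Ltd (R1): 50% × 54% × 32% = 8.64% of Highfield Media Ltd.
Chain via Wildmere Industries Corp. → Crosswind Ventures LLC (R1): 41% × 57% × 58% = 13.5546% of Highfield Media Ltd.
Aggregating (R2): 8.64% + 13.5546% = 22.1946%.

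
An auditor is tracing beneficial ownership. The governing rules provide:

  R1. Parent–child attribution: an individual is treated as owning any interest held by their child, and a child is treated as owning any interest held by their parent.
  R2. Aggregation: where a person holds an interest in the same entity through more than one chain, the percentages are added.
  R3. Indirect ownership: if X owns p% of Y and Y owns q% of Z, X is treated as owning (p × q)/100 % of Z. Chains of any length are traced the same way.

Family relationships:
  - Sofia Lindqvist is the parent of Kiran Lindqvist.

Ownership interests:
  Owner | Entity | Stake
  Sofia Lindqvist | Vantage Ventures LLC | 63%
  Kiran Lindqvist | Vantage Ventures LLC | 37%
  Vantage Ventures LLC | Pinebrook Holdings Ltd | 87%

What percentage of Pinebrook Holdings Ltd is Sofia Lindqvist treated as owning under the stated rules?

By parent–child attribution (R1), Sofia Lindqvist is treated as also owning Kiran Lindqvist's interest in Vantage Ventures LLC, giving 63% + 37% = 100%.
Chain via Vantage Ventures LLC (R3): 100% × 87% = 87% of Pinebrook Holdings Ltd.

87%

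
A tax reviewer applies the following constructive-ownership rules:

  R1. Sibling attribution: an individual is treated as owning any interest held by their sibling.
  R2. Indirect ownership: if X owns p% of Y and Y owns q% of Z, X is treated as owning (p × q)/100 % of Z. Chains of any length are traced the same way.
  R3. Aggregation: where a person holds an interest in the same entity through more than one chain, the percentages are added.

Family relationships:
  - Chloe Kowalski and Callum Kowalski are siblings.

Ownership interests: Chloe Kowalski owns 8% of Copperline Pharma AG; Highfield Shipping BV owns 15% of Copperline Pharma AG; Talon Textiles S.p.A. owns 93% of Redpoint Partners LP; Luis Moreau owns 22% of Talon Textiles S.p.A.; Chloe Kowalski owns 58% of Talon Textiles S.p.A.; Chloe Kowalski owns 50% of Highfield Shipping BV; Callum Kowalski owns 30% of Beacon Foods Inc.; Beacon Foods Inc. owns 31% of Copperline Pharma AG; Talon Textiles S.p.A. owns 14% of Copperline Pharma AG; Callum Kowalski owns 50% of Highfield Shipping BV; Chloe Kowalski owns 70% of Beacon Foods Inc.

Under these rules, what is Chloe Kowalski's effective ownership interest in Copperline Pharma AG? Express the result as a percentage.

62.12%

By sibling attribution (R1), Chloe Kowalski is treated as also owning Callum Kowalski's interest in Highfield Shipping BV, giving 50% + 50% = 100%.
By sibling attribution (R1), Chloe Kowalski is treated as also owning Callum Kowalski's interest in Beacon Foods Inc, giving 70% + 30% = 100%.
Chain via Highfield Shipping BV (R2): 100% × 15% = 15% of Copperline Pharma AG.
Chain via Talon Textiles S.p.A. (R2): 58% × 14% = 8.12% of Copperline Pharma AG.
Chain via Beacon Foods Inc. (R2): 100% × 31% = 31% of Copperline Pharma AG.
Direct interest in Copperline Pharma AG: 8%.
Aggregating (R3): 15% + 8.12% + 31% + 8% = 62.12%.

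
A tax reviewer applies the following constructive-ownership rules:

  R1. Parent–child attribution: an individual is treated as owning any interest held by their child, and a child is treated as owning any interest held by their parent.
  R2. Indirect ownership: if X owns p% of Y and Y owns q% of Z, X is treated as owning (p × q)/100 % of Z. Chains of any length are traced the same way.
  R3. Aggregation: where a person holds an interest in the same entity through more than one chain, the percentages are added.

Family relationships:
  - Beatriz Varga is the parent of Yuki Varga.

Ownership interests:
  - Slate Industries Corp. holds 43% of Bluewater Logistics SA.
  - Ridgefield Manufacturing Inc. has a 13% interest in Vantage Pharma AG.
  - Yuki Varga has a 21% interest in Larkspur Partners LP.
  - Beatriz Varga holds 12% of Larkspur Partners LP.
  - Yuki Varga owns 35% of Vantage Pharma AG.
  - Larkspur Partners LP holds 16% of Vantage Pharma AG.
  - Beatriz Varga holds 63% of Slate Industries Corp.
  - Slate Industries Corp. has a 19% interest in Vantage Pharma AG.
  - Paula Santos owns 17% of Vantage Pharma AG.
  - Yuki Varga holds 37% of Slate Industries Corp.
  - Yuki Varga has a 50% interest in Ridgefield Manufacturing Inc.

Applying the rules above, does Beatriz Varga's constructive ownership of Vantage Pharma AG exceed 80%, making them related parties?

By parent–child attribution (R1), Beatriz Varga is treated as also owning Yuki Varga's interest in Larkspur Partners LP, giving 12% + 21% = 33%.
By parent–child attribution (R1), Beatriz Varga is treated as also owning Yuki Varga's interest in Slate Industries Corp, giving 63% + 37% = 100%.
By parent–child attribution (R1), Beatriz Varga is treated as owning Yuki Varga's 50% interest in Ridgefield Manufacturing Inc.
By parent–child attribution (R1), Beatriz Varga is treated as owning Yuki Varga's 35% interest in Vantage Pharma AG.
Chain via Larkspur Partners LP (R2): 33% × 16% = 5.28% of Vantage Pharma AG.
Chain via Slate Industries Corp. (R2): 100% × 19% = 19% of Vantage Pharma AG.
Chain via Ridgefield Manufacturing Inc. (R2): 50% × 13% = 6.5% of Vantage Pharma AG.
Direct interest in Vantage Pharma AG: 35%.
Aggregating (R3): 5.28% + 19% + 6.5% + 35% = 65.78%.
65.78% does not exceed the 80% threshold, so Beatriz is not a related party to Vantage Pharma AG.

No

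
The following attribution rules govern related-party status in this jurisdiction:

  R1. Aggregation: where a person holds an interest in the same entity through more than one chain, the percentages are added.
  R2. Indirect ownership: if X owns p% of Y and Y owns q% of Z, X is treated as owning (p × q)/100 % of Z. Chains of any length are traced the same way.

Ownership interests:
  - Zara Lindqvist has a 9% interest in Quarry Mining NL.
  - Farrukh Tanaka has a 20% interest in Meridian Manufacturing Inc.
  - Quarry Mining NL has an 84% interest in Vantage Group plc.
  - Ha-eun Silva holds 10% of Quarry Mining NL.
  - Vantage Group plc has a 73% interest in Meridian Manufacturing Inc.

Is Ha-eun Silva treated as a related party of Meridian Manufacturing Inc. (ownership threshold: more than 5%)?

Chain via Quarry Mining NL → Vantage Group plc (R2): 10% × 84% × 73% = 6.132% of Meridian Manufacturing Inc.
6.132% exceeds the 5% threshold, so Ha-eun is a related party to Meridian Manufacturing Inc.

Yes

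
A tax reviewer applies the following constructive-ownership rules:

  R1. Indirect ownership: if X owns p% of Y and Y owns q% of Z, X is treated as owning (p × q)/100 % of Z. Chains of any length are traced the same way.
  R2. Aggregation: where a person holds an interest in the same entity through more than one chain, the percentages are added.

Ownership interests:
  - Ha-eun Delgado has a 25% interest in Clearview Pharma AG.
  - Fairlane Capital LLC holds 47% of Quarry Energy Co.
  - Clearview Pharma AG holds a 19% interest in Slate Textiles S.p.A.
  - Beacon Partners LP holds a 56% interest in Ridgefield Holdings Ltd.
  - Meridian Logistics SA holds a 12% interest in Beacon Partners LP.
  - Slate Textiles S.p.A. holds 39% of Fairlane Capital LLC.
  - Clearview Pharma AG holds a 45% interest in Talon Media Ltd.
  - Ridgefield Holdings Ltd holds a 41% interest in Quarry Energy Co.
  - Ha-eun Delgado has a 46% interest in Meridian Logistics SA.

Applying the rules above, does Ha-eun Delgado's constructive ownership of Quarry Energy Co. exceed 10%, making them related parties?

Chain via Clearview Pharma AG → Slate Textiles S.p.A. → Fairlane Capital LLC (R1): 25% × 19% × 39% × 47% = 0.870675% of Quarry Energy Co.
Chain via Meridian Logistics SA → Beacon Partners LP → Ridgefield Holdings Ltd (R1): 46% × 12% × 56% × 41% = 1.267392% of Quarry Energy Co.
Aggregating (R2): 0.870675% + 1.267392% = 2.138067%.
2.138067% does not exceed the 10% threshold, so Ha-eun is not a related party to Quarry Energy Co.

No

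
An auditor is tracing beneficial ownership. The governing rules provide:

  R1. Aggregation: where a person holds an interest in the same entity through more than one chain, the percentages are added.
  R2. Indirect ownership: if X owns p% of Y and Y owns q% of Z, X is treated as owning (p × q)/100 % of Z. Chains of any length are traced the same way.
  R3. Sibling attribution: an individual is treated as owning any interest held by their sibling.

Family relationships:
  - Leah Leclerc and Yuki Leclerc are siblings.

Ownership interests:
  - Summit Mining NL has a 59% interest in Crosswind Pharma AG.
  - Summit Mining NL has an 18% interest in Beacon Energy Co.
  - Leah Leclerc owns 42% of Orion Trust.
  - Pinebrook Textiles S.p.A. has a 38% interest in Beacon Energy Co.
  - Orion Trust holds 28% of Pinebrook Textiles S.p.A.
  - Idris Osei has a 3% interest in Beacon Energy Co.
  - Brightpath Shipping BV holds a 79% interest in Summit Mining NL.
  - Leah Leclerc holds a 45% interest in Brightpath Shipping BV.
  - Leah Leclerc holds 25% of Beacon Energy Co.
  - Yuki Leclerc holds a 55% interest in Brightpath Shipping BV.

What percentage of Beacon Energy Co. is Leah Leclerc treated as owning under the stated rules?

By sibling attribution (R3), Leah Leclerc is treated as also owning Yuki Leclerc's interest in Brightpath Shipping BV, giving 45% + 55% = 100%.
Chain via Brightpath Shipping BV → Summit Mining NL (R2): 100% × 79% × 18% = 14.22% of Beacon Energy Co.
Chain via Orion Trust → Pinebrook Textiles S.p.A. (R2): 42% × 28% × 38% = 4.4688% of Beacon Energy Co.
Direct interest in Beacon Energy Co: 25%.
Aggregating (R1): 14.22% + 4.4688% + 25% = 43.6888%.

43.6888%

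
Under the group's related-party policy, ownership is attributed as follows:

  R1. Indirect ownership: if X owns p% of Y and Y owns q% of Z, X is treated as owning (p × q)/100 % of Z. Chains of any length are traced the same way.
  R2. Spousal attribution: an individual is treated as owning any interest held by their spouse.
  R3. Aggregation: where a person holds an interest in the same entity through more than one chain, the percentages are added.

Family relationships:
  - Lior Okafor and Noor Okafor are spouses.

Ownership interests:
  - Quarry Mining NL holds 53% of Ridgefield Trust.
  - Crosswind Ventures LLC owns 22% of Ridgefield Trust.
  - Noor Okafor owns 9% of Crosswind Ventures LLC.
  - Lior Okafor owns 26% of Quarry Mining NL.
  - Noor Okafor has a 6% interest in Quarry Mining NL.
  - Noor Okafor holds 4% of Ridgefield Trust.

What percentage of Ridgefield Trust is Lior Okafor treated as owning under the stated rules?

By spousal attribution (R2), Lior Okafor is treated as also owning Noor Okafor's interest in Quarry Mining NL, giving 26% + 6% = 32%.
By spousal attribution (R2), Lior Okafor is treated as owning Noor Okafor's 9% interest in Crosswind Ventures LLC.
By spousal attribution (R2), Lior Okafor is treated as owning Noor Okafor's 4% interest in Ridgefield Trust.
Chain via Quarry Mining NL (R1): 32% × 53% = 16.96% of Ridgefield Trust.
Chain via Crosswind Ventures LLC (R1): 9% × 22% = 1.98% of Ridgefield Trust.
Direct interest in Ridgefield Trust: 4%.
Aggregating (R3): 16.96% + 1.98% + 4% = 22.94%.

22.94%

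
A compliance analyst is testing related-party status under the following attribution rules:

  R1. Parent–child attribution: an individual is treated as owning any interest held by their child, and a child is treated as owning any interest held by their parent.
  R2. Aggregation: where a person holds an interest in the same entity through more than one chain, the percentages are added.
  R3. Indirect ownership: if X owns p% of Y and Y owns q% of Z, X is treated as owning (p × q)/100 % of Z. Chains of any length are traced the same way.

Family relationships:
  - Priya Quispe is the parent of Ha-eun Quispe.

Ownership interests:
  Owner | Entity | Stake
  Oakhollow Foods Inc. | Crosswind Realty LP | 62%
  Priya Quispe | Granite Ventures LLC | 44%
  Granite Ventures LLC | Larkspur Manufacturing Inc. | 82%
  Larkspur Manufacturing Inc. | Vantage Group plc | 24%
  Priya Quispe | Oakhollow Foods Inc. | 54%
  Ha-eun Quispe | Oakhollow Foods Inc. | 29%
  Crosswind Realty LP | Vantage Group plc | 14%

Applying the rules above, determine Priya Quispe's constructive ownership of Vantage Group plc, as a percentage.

15.8636%

By parent–child attribution (R1), Priya Quispe is treated as also owning Ha-eun Quispe's interest in Oakhollow Foods Inc, giving 54% + 29% = 83%.
Chain via Granite Ventures LLC → Larkspur Manufacturing Inc. (R3): 44% × 82% × 24% = 8.6592% of Vantage Group plc.
Chain via Oakhollow Foods Inc. → Crosswind Realty LP (R3): 83% × 62% × 14% = 7.2044% of Vantage Group plc.
Aggregating (R2): 8.6592% + 7.2044% = 15.8636%.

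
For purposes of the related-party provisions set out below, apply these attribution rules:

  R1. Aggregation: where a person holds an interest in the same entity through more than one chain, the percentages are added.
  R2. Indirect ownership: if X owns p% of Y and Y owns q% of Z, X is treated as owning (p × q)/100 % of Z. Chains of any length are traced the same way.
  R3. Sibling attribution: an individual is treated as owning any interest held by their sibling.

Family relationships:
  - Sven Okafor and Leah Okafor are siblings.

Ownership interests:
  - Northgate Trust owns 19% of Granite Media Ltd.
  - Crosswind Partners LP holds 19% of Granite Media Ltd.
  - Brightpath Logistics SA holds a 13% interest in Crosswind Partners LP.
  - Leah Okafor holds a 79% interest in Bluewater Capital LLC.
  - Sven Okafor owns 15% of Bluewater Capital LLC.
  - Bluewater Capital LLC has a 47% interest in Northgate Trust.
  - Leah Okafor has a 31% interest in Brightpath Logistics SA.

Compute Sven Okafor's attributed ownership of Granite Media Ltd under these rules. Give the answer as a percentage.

By sibling attribution (R3), Sven Okafor is treated as also owning Leah Okafor's interest in Bluewater Capital LLC, giving 15% + 79% = 94%.
By sibling attribution (R3), Sven Okafor is treated as owning Leah Okafor's 31% interest in Brightpath Logistics SA.
Chain via Bluewater Capital LLC → Northgate Trust (R2): 94% × 47% × 19% = 8.3942% of Granite Media Ltd.
Chain via Brightpath Logistics SA → Crosswind Partners LP (R2): 31% × 13% × 19% = 0.7657% of Granite Media Ltd.
Aggregating (R1): 8.3942% + 0.7657% = 9.1599%.

9.1599%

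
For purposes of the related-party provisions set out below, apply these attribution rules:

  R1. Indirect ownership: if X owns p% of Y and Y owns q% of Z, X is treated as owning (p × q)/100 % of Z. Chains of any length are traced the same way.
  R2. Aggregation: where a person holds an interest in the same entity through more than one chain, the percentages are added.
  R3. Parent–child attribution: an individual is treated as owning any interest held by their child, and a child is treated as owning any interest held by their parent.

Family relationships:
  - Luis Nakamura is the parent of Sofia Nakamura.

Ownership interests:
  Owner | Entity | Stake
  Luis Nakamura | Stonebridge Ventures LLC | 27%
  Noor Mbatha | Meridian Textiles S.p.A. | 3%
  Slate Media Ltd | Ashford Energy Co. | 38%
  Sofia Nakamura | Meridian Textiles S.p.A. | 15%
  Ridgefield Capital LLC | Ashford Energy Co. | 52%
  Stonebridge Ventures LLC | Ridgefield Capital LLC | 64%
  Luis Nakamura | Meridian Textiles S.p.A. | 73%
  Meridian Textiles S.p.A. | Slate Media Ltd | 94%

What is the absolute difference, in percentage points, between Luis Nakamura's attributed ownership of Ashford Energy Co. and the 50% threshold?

By parent–child attribution (R3), Luis Nakamura is treated as also owning Sofia Nakamura's interest in Meridian Textiles S.p.A, giving 73% + 15% = 88%.
Chain via Stonebridge Ventures LLC → Ridgefield Capital LLC (R1): 27% × 64% × 52% = 8.9856% of Ashford Energy Co.
Chain via Meridian Textiles S.p.A. → Slate Media Ltd (R1): 88% × 94% × 38% = 31.4336% of Ashford Energy Co.
Aggregating (R2): 8.9856% + 31.4336% = 40.4192%.
40.4192% falls short of the 50% threshold by 9.5808 percentage points.

9.5808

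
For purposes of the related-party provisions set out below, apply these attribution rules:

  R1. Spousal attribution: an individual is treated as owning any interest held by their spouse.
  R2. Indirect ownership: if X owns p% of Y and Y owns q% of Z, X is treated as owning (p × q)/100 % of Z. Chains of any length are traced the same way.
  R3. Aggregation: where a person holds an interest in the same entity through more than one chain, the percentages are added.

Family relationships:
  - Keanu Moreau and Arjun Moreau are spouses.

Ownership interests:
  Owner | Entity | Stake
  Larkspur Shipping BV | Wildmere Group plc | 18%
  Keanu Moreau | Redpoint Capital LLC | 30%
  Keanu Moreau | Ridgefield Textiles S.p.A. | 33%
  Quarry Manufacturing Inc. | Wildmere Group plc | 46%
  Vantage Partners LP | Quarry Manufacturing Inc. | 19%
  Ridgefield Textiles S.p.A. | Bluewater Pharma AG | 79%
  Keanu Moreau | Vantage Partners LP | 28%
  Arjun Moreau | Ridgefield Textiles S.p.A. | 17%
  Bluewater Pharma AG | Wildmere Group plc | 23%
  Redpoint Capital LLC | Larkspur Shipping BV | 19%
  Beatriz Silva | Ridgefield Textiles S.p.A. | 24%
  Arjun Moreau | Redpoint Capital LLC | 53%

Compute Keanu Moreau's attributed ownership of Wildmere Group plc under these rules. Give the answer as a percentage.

14.3708%

By spousal attribution (R1), Keanu Moreau is treated as also owning Arjun Moreau's interest in Ridgefield Textiles S.p.A, giving 33% + 17% = 50%.
By spousal attribution (R1), Keanu Moreau is treated as also owning Arjun Moreau's interest in Redpoint Capital LLC, giving 30% + 53% = 83%.
Chain via Ridgefield Textiles S.p.A. → Bluewater Pharma AG (R2): 50% × 79% × 23% = 9.085% of Wildmere Group plc.
Chain via Redpoint Capital LLC → Larkspur Shipping BV (R2): 83% × 19% × 18% = 2.8386% of Wildmere Group plc.
Chain via Vantage Partners LP → Quarry Manufacturing Inc. (R2): 28% × 19% × 46% = 2.4472% of Wildmere Group plc.
Aggregating (R3): 9.085% + 2.8386% + 2.4472% = 14.3708%.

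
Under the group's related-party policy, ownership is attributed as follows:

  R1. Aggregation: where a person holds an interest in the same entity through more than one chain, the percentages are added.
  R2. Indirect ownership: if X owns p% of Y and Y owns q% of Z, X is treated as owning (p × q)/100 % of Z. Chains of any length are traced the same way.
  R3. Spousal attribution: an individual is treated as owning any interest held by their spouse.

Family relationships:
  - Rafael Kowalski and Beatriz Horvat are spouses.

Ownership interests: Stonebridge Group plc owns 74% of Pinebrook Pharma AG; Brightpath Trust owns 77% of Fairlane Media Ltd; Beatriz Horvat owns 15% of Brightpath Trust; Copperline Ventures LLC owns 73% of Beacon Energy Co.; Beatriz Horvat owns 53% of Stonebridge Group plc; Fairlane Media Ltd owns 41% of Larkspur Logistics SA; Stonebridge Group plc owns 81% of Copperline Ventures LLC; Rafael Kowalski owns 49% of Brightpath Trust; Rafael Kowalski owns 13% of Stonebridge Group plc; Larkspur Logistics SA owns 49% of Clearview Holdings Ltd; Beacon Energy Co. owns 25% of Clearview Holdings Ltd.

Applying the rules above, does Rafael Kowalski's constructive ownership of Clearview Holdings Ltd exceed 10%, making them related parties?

Yes

By spousal attribution (R3), Rafael Kowalski is treated as also owning Beatriz Horvat's interest in Brightpath Trust, giving 49% + 15% = 64%.
By spousal attribution (R3), Rafael Kowalski is treated as also owning Beatriz Horvat's interest in Stonebridge Group plc, giving 13% + 53% = 66%.
Chain via Brightpath Trust → Fairlane Media Ltd → Larkspur Logistics SA (R2): 64% × 77% × 41% × 49% = 9.900352% of Clearview Holdings Ltd.
Chain via Stonebridge Group plc → Copperline Ventures LLC → Beacon Energy Co. (R2): 66% × 81% × 73% × 25% = 9.75645% of Clearview Holdings Ltd.
Aggregating (R1): 9.900352% + 9.75645% = 19.656802%.
19.656802% exceeds the 10% threshold, so Rafael is a related party to Clearview Holdings Ltd.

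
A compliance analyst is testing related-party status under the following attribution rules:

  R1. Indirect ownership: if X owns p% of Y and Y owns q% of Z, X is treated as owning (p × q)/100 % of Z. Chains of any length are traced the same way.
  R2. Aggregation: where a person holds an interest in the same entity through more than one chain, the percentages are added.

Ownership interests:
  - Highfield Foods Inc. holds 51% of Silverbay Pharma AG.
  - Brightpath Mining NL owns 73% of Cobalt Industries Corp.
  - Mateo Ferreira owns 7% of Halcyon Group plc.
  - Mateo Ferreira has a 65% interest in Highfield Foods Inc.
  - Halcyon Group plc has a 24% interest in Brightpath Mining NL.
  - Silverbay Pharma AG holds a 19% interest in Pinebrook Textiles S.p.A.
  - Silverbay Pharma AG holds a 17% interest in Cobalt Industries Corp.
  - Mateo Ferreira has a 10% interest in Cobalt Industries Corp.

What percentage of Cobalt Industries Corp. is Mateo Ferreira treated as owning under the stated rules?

16.8619%

Chain via Highfield Foods Inc. → Silverbay Pharma AG (R1): 65% × 51% × 17% = 5.6355% of Cobalt Industries Corp.
Chain via Halcyon Group plc → Brightpath Mining NL (R1): 7% × 24% × 73% = 1.2264% of Cobalt Industries Corp.
Direct interest in Cobalt Industries Corp: 10%.
Aggregating (R2): 5.6355% + 1.2264% + 10% = 16.8619%.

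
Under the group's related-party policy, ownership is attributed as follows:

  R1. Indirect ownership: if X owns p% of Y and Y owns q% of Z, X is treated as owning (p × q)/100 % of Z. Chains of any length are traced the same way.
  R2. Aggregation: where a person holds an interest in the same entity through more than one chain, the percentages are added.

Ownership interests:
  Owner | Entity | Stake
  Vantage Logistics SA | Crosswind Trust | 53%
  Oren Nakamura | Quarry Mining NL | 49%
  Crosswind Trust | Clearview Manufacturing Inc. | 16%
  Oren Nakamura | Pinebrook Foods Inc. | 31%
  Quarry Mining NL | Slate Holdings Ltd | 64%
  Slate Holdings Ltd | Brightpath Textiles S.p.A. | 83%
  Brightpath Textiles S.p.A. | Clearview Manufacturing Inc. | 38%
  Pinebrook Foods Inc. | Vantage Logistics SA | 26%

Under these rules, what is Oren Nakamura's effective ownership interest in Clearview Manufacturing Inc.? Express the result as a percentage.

Chain via Pinebrook Foods Inc. → Vantage Logistics SA → Crosswind Trust (R1): 31% × 26% × 53% × 16% = 0.683488% of Clearview Manufacturing Inc.
Chain via Quarry Mining NL → Slate Holdings Ltd → Brightpath Textiles S.p.A. (R1): 49% × 64% × 83% × 38% = 9.890944% of Clearview Manufacturing Inc.
Aggregating (R2): 0.683488% + 9.890944% = 10.574432%.

10.574432%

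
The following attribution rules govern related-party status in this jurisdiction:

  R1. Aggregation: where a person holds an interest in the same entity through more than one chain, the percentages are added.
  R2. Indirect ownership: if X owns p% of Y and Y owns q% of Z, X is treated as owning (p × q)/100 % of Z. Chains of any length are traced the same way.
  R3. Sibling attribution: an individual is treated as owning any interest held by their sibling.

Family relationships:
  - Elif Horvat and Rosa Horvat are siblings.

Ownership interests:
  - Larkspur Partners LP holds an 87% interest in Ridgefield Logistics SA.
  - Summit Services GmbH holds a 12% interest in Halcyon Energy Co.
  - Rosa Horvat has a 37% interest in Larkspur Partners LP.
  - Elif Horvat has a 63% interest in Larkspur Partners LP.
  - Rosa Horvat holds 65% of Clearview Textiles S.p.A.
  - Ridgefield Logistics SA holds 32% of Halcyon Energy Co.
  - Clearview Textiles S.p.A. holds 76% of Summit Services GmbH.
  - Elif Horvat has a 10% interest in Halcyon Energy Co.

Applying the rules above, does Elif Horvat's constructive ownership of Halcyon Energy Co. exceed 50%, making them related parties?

By sibling attribution (R3), Elif Horvat is treated as also owning Rosa Horvat's interest in Larkspur Partners LP, giving 63% + 37% = 100%.
By sibling attribution (R3), Elif Horvat is treated as owning Rosa Horvat's 65% interest in Clearview Textiles S.p.A.
Chain via Larkspur Partners LP → Ridgefield Logistics SA (R2): 100% × 87% × 32% = 27.84% of Halcyon Energy Co.
Direct interest in Halcyon Energy Co: 10%.
Chain via Clearview Textiles S.p.A. → Summit Services GmbH (R2): 65% × 76% × 12% = 5.928% of Halcyon Energy Co.
Aggregating (R1): 27.84% + 10% + 5.928% = 43.768%.
43.768% does not exceed the 50% threshold, so Elif is not a related party to Halcyon Energy Co.

No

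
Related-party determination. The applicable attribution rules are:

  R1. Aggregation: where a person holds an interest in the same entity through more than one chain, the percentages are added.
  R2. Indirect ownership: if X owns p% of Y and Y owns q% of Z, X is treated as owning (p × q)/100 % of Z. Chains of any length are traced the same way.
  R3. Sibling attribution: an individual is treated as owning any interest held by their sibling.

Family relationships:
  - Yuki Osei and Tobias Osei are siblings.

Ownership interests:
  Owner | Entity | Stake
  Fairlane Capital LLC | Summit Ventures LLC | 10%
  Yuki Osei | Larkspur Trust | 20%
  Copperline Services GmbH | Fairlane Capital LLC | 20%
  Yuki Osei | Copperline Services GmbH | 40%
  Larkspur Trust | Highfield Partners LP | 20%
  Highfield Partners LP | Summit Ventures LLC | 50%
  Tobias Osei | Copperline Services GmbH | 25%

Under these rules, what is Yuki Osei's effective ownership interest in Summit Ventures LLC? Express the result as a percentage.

By sibling attribution (R3), Yuki Osei is treated as also owning Tobias Osei's interest in Copperline Services GmbH, giving 40% + 25% = 65%.
Chain via Copperline Services GmbH → Fairlane Capital LLC (R2): 65% × 20% × 10% = 1.3% of Summit Ventures LLC.
Chain via Larkspur Trust → Highfield Partners LP (R2): 20% × 20% × 50% = 2% of Summit Ventures LLC.
Aggregating (R1): 1.3% + 2% = 3.3%.

3.3%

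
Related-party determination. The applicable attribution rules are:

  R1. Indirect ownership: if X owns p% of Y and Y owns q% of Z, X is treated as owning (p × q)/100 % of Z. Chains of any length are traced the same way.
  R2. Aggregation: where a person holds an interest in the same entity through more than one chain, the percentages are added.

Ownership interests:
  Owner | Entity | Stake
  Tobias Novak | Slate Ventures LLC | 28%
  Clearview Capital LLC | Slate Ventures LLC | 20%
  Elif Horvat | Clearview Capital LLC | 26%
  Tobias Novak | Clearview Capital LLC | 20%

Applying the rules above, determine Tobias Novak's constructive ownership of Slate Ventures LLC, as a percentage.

32%

Chain via Clearview Capital LLC (R1): 20% × 20% = 4% of Slate Ventures LLC.
Direct interest in Slate Ventures LLC: 28%.
Aggregating (R2): 4% + 28% = 32%.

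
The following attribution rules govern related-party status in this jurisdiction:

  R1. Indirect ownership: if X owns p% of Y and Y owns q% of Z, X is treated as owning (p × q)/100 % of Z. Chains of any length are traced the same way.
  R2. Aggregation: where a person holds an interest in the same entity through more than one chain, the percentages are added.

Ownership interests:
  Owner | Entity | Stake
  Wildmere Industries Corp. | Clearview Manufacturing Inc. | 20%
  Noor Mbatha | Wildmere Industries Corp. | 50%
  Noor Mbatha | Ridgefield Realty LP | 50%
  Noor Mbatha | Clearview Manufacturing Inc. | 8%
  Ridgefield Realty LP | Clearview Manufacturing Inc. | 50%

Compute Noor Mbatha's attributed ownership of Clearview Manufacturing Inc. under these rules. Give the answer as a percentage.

Chain via Ridgefield Realty LP (R1): 50% × 50% = 25% of Clearview Manufacturing Inc.
Chain via Wildmere Industries Corp. (R1): 50% × 20% = 10% of Clearview Manufacturing Inc.
Direct interest in Clearview Manufacturing Inc: 8%.
Aggregating (R2): 25% + 10% + 8% = 43%.

43%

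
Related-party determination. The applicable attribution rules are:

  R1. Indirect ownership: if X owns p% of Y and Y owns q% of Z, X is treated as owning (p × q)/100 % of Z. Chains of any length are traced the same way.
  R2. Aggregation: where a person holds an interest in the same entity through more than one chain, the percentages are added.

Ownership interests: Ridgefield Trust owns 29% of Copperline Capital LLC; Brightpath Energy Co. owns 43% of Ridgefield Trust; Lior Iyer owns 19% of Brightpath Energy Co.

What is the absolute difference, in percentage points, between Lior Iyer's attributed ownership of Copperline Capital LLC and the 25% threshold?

Chain via Brightpath Energy Co. → Ridgefield Trust (R1): 19% × 43% × 29% = 2.3693% of Copperline Capital LLC.
2.3693% falls short of the 25% threshold by 22.6307 percentage points.

22.6307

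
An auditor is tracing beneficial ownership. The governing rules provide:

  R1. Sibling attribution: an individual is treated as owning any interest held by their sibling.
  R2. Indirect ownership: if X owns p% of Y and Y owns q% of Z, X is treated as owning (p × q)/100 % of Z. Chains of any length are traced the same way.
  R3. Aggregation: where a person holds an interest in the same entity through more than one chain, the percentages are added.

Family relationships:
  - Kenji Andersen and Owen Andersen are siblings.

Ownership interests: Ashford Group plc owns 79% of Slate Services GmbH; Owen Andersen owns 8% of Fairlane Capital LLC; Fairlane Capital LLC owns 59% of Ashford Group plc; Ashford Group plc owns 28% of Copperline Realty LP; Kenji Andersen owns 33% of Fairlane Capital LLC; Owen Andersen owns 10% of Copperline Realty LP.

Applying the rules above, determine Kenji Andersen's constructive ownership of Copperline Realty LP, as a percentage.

By sibling attribution (R1), Kenji Andersen is treated as also owning Owen Andersen's interest in Fairlane Capital LLC, giving 33% + 8% = 41%.
By sibling attribution (R1), Kenji Andersen is treated as owning Owen Andersen's 10% interest in Copperline Realty LP.
Chain via Fairlane Capital LLC → Ashford Group plc (R2): 41% × 59% × 28% = 6.7732% of Copperline Realty LP.
Direct interest in Copperline Realty LP: 10%.
Aggregating (R3): 6.7732% + 10% = 16.7732%.

16.7732%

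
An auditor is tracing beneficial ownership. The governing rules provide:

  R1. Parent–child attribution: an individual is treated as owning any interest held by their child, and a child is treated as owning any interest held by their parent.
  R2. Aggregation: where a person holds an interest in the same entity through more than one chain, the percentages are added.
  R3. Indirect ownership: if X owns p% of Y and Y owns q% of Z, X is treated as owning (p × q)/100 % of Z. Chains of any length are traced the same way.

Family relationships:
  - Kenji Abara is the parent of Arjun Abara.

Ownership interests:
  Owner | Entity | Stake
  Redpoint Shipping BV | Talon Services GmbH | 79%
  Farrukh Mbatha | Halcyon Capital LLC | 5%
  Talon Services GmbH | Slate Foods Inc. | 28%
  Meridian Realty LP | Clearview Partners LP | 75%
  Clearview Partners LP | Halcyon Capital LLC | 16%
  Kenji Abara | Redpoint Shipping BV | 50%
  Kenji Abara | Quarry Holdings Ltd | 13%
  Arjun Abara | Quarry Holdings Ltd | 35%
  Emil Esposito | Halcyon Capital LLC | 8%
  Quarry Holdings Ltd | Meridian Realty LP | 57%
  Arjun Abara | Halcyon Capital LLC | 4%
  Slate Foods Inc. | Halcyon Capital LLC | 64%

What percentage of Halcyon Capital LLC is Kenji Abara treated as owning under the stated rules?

By parent–child attribution (R1), Kenji Abara is treated as also owning Arjun Abara's interest in Quarry Holdings Ltd, giving 13% + 35% = 48%.
By parent–child attribution (R1), Kenji Abara is treated as owning Arjun Abara's 4% interest in Halcyon Capital LLC.
Chain via Quarry Holdings Ltd → Meridian Realty LP → Clearview Partners LP (R3): 48% × 57% × 75% × 16% = 3.2832% of Halcyon Capital LLC.
Chain via Redpoint Shipping BV → Talon Services GmbH → Slate Foods Inc. (R3): 50% × 79% × 28% × 64% = 7.0784% of Halcyon Capital LLC.
Direct interest in Halcyon Capital LLC: 4%.
Aggregating (R2): 3.2832% + 7.0784% + 4% = 14.3616%.

14.3616%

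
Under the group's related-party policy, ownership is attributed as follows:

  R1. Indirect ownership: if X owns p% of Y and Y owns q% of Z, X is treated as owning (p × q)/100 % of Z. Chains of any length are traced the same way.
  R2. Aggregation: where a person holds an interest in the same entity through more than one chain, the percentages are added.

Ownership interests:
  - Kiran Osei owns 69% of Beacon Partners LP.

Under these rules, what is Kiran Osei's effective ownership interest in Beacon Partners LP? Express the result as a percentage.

Direct interest in Beacon Partners LP: 69%.

69%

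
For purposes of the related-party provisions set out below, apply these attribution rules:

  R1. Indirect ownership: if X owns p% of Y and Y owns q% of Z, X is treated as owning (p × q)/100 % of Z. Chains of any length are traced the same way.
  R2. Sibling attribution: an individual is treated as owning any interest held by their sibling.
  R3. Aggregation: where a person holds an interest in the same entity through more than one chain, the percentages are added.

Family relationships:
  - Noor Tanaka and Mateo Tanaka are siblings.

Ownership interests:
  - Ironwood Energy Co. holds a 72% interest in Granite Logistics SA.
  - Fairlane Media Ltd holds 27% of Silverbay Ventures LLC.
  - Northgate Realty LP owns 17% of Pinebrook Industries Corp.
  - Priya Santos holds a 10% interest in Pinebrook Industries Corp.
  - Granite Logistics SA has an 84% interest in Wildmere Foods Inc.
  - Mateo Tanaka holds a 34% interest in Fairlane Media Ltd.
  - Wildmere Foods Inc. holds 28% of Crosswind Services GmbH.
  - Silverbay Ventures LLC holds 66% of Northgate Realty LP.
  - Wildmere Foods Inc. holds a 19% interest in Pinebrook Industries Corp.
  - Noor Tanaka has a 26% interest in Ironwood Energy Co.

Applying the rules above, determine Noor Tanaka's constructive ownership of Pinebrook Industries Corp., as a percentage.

4.017708%

By sibling attribution (R2), Noor Tanaka is treated as owning Mateo Tanaka's 34% interest in Fairlane Media Ltd.
Chain via Ironwood Energy Co. → Granite Logistics SA → Wildmere Foods Inc. (R1): 26% × 72% × 84% × 19% = 2.987712% of Pinebrook Industries Corp.
Chain via Fairlane Media Ltd → Silverbay Ventures LLC → Northgate Realty LP (R1): 34% × 27% × 66% × 17% = 1.029996% of Pinebrook Industries Corp.
Aggregating (R3): 2.987712% + 1.029996% = 4.017708%.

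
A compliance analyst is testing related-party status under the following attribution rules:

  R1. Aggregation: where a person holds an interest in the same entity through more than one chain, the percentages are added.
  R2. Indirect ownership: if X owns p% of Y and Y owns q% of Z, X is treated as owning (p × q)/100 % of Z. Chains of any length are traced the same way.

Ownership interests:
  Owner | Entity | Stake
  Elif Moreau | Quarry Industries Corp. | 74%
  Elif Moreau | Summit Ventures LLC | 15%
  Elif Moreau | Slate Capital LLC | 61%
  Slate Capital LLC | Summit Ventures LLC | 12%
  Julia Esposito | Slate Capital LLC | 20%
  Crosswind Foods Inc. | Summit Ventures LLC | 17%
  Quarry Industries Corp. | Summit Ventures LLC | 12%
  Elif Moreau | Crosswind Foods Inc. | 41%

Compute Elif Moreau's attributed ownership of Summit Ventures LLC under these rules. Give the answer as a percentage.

38.17%

Chain via Quarry Industries Corp. (R2): 74% × 12% = 8.88% of Summit Ventures LLC.
Chain via Crosswind Foods Inc. (R2): 41% × 17% = 6.97% of Summit Ventures LLC.
Chain via Slate Capital LLC (R2): 61% × 12% = 7.32% of Summit Ventures LLC.
Direct interest in Summit Ventures LLC: 15%.
Aggregating (R1): 8.88% + 6.97% + 7.32% + 15% = 38.17%.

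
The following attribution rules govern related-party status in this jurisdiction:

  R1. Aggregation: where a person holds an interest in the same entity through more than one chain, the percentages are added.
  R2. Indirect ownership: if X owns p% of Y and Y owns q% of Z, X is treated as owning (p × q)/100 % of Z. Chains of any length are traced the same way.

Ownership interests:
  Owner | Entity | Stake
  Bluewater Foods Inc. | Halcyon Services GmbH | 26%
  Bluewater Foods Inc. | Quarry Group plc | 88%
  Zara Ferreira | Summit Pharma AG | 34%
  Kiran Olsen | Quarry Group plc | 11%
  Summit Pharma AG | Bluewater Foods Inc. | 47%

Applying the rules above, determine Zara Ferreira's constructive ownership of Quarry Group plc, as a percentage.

Chain via Summit Pharma AG → Bluewater Foods Inc. (R2): 34% × 47% × 88% = 14.0624% of Quarry Group plc.

14.0624%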